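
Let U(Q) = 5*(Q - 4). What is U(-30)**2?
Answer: 28900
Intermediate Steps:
U(Q) = -20 + 5*Q (U(Q) = 5*(-4 + Q) = -20 + 5*Q)
U(-30)**2 = (-20 + 5*(-30))**2 = (-20 - 150)**2 = (-170)**2 = 28900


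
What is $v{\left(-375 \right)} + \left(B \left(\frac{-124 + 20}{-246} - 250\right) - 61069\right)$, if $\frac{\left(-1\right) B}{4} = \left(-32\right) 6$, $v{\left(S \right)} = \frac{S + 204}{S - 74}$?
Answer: $- \frac{4652763122}{18409} \approx -2.5274 \cdot 10^{5}$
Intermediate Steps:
$v{\left(S \right)} = \frac{204 + S}{-74 + S}$
$B = 768$ ($B = - 4 \left(\left(-32\right) 6\right) = \left(-4\right) \left(-192\right) = 768$)
$v{\left(-375 \right)} + \left(B \left(\frac{-124 + 20}{-246} - 250\right) - 61069\right) = \frac{204 - 375}{-74 - 375} + \left(768 \left(\frac{-124 + 20}{-246} - 250\right) - 61069\right) = \frac{1}{-449} \left(-171\right) + \left(768 \left(\left(-104\right) \left(- \frac{1}{246}\right) - 250\right) - 61069\right) = \left(- \frac{1}{449}\right) \left(-171\right) + \left(768 \left(\frac{52}{123} - 250\right) - 61069\right) = \frac{171}{449} + \left(768 \left(- \frac{30698}{123}\right) - 61069\right) = \frac{171}{449} - \frac{10362517}{41} = - \frac{4652763122}{18409}$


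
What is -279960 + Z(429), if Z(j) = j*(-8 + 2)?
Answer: -282534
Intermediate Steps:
Z(j) = -6*j (Z(j) = j*(-6) = -6*j)
-279960 + Z(429) = -279960 - 6*429 = -279960 - 2574 = -282534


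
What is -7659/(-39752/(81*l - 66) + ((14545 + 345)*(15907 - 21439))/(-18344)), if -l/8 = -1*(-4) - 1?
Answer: -17649897435/10393492843 ≈ -1.6982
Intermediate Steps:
l = -24 (l = -8*(-1*(-4) - 1) = -8*(4 - 1) = -8*3 = -24)
-7659/(-39752/(81*l - 66) + ((14545 + 345)*(15907 - 21439))/(-18344)) = -7659/(-39752/(81*(-24) - 66) + ((14545 + 345)*(15907 - 21439))/(-18344)) = -7659/(-39752/(-1944 - 66) + (14890*(-5532))*(-1/18344)) = -7659/(-39752/(-2010) - 82371480*(-1/18344)) = -7659/(-39752*(-1/2010) + 10296435/2293) = -7659/(19876/1005 + 10296435/2293) = -7659/10393492843/2304465 = -7659*2304465/10393492843 = -17649897435/10393492843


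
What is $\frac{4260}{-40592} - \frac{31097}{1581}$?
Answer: $- \frac{317256121}{16043988} \approx -19.774$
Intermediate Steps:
$\frac{4260}{-40592} - \frac{31097}{1581} = 4260 \left(- \frac{1}{40592}\right) - \frac{31097}{1581} = - \frac{1065}{10148} - \frac{31097}{1581} = - \frac{317256121}{16043988}$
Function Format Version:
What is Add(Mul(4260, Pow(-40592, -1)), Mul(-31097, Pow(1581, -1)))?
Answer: Rational(-317256121, 16043988) ≈ -19.774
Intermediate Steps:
Add(Mul(4260, Pow(-40592, -1)), Mul(-31097, Pow(1581, -1))) = Add(Mul(4260, Rational(-1, 40592)), Mul(-31097, Rational(1, 1581))) = Add(Rational(-1065, 10148), Rational(-31097, 1581)) = Rational(-317256121, 16043988)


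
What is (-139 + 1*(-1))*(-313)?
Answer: 43820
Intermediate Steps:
(-139 + 1*(-1))*(-313) = (-139 - 1)*(-313) = -140*(-313) = 43820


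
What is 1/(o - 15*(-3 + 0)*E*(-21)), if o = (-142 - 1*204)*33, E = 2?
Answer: -1/13308 ≈ -7.5143e-5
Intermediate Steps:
o = -11418 (o = (-142 - 204)*33 = -346*33 = -11418)
1/(o - 15*(-3 + 0)*E*(-21)) = 1/(-11418 - 15*(-3 + 0)*2*(-21)) = 1/(-11418 - (-45)*2*(-21)) = 1/(-11418 - 15*(-6)*(-21)) = 1/(-11418 + 90*(-21)) = 1/(-11418 - 1890) = 1/(-13308) = -1/13308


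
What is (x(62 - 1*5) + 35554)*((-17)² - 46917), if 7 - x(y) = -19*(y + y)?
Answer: -1759134556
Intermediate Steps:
x(y) = 7 + 38*y (x(y) = 7 - (-19)*(y + y) = 7 - (-19)*2*y = 7 - (-38)*y = 7 + 38*y)
(x(62 - 1*5) + 35554)*((-17)² - 46917) = ((7 + 38*(62 - 1*5)) + 35554)*((-17)² - 46917) = ((7 + 38*(62 - 5)) + 35554)*(289 - 46917) = ((7 + 38*57) + 35554)*(-46628) = ((7 + 2166) + 35554)*(-46628) = (2173 + 35554)*(-46628) = 37727*(-46628) = -1759134556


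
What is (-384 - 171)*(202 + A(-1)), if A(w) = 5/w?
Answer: -109335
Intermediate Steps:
(-384 - 171)*(202 + A(-1)) = (-384 - 171)*(202 + 5/(-1)) = -555*(202 + 5*(-1)) = -555*(202 - 5) = -555*197 = -109335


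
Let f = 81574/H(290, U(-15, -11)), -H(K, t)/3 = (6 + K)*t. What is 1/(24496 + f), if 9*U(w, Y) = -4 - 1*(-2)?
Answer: 296/7373177 ≈ 4.0146e-5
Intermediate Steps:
U(w, Y) = -2/9 (U(w, Y) = (-4 - 1*(-2))/9 = (-4 + 2)/9 = (⅑)*(-2) = -2/9)
H(K, t) = -3*t*(6 + K) (H(K, t) = -3*(6 + K)*t = -3*t*(6 + K))
f = 122361/296 (f = 81574/((-3*(-2/9)*(6 + 290))) = 81574/((-3*(-2/9)*296)) = 81574/(592/3) = 81574*(3/592) = 122361/296 ≈ 413.38)
1/(24496 + f) = 1/(24496 + 122361/296) = 1/(7373177/296) = 296/7373177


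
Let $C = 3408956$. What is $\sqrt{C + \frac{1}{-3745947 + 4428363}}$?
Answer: $\frac{\sqrt{11024459471766083}}{56868} \approx 1846.3$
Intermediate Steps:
$\sqrt{C + \frac{1}{-3745947 + 4428363}} = \sqrt{3408956 + \frac{1}{-3745947 + 4428363}} = \sqrt{3408956 + \frac{1}{682416}} = \sqrt{\frac{2326326117697}{682416}} = \frac{\sqrt{11024459471766083}}{56868}$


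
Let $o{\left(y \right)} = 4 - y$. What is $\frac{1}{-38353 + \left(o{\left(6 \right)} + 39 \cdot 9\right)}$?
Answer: $- \frac{1}{38004} \approx -2.6313 \cdot 10^{-5}$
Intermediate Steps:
$\frac{1}{-38353 + \left(o{\left(6 \right)} + 39 \cdot 9\right)} = \frac{1}{-38353 + \left(\left(4 - 6\right) + 39 \cdot 9\right)} = \frac{1}{-38353 + \left(\left(4 - 6\right) + 351\right)} = \frac{1}{-38353 + \left(-2 + 351\right)} = \frac{1}{-38353 + 349} = \frac{1}{-38004} = - \frac{1}{38004}$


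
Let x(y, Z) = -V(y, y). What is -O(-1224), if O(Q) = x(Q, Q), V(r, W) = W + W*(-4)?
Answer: 3672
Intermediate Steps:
V(r, W) = -3*W (V(r, W) = W - 4*W = -3*W)
x(y, Z) = 3*y (x(y, Z) = -(-3)*y = 3*y)
O(Q) = 3*Q
-O(-1224) = -3*(-1224) = -1*(-3672) = 3672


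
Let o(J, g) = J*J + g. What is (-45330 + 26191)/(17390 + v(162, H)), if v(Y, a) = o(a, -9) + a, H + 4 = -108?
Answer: -19139/29813 ≈ -0.64197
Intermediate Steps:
H = -112 (H = -4 - 108 = -112)
o(J, g) = g + J**2 (o(J, g) = J**2 + g = g + J**2)
v(Y, a) = -9 + a + a**2 (v(Y, a) = (-9 + a**2) + a = -9 + a + a**2)
(-45330 + 26191)/(17390 + v(162, H)) = (-45330 + 26191)/(17390 + (-9 - 112 + (-112)**2)) = -19139/(17390 + (-9 - 112 + 12544)) = -19139/(17390 + 12423) = -19139/29813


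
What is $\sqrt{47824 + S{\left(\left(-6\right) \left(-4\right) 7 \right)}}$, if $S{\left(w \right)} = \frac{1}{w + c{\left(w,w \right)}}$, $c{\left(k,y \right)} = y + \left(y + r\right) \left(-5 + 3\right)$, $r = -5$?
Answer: $\frac{\sqrt{4782410}}{10} \approx 218.69$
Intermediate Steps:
$c{\left(k,y \right)} = 10 - y$ ($c{\left(k,y \right)} = y + \left(y - 5\right) \left(-5 + 3\right) = y + \left(-5 + y\right) \left(-2\right) = y - \left(-10 + 2 y\right) = 10 - y$)
$S{\left(w \right)} = \frac{1}{10}$ ($S{\left(w \right)} = \frac{1}{w - \left(-10 + w\right)} = \frac{1}{10}$)
$\sqrt{47824 + S{\left(\left(-6\right) \left(-4\right) 7 \right)}} = \sqrt{47824 + \frac{1}{10}} = \sqrt{\frac{478241}{10}} = \frac{\sqrt{4782410}}{10}$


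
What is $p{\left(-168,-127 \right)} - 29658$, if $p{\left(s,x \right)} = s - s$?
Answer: $-29658$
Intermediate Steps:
$p{\left(s,x \right)} = 0$
$p{\left(-168,-127 \right)} - 29658 = 0 - 29658 = -29658$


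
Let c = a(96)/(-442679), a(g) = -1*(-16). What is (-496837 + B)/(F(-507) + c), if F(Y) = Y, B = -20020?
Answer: 20800158173/20403479 ≈ 1019.4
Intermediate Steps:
a(g) = 16
c = -16/442679 (c = 16/(-442679) = 16*(-1/442679) = -16/442679 ≈ -3.6144e-5)
(-496837 + B)/(F(-507) + c) = (-496837 - 20020)/(-507 - 16/442679) = -516857/(-224438269/442679) = -516857*(-442679/224438269) = 20800158173/20403479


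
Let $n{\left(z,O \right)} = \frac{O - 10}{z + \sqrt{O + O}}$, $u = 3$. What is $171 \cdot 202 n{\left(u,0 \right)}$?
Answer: $-115140$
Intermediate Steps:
$n{\left(z,O \right)} = \frac{-10 + O}{z + \sqrt{2} \sqrt{O}}$ ($n{\left(z,O \right)} = \frac{-10 + O}{z + \sqrt{2 O}} = \frac{-10 + O}{z + \sqrt{2} \sqrt{O}}$)
$171 \cdot 202 n{\left(u,0 \right)} = 171 \cdot 202 \frac{-10 + 0}{3 + \sqrt{2} \sqrt{0}} = 34542 \frac{1}{3 + \sqrt{2} \cdot 0} \left(-10\right) = 34542 \frac{1}{3 + 0} \left(-10\right) = 34542 \cdot \frac{1}{3} \left(-10\right) = 34542 \left(- \frac{10}{3}\right) = -115140$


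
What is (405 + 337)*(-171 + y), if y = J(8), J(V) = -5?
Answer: -130592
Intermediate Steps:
y = -5
(405 + 337)*(-171 + y) = (405 + 337)*(-171 - 5) = 742*(-176) = -130592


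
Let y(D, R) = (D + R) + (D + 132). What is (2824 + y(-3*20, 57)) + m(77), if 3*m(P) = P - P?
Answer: 2893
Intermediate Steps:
m(P) = 0 (m(P) = (P - P)/3 = (⅓)*0 = 0)
y(D, R) = 132 + R + 2*D (y(D, R) = (D + R) + (132 + D) = 132 + R + 2*D)
(2824 + y(-3*20, 57)) + m(77) = (2824 + (132 + 57 + 2*(-3*20))) + 0 = (2824 + (132 + 57 + 2*(-60))) + 0 = (2824 + (132 + 57 - 120)) + 0 = (2824 + 69) + 0 = 2893 + 0 = 2893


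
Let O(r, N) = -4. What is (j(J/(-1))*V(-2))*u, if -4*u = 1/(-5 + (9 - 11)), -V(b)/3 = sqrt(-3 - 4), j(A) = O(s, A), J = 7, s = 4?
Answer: 3*I*sqrt(7)/7 ≈ 1.1339*I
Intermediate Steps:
j(A) = -4
V(b) = -3*I*sqrt(7) (V(b) = -3*sqrt(-3 - 4) = -3*I*sqrt(7))
u = 1/28 (u = -1/(4*(-5 + (9 - 11))) = -1/(4*(-5 - 2)) = -1/4/(-7) = -1/4*(-1/7) = 1/28 ≈ 0.035714)
(j(J/(-1))*V(-2))*u = -(-12)*I*sqrt(7)*(1/28) = (12*I*sqrt(7))*(1/28) = 3*I*sqrt(7)/7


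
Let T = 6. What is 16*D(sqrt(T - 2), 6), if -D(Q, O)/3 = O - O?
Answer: 0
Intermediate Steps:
D(Q, O) = 0 (D(Q, O) = -3*(O - O) = -3*0 = 0)
16*D(sqrt(T - 2), 6) = 16*0 = 0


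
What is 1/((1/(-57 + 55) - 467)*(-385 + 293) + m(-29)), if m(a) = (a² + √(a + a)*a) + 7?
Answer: 21929/961786471 + 29*I*√58/1923572942 ≈ 2.28e-5 + 1.1482e-7*I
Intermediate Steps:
m(a) = 7 + a² + √2*a^(3/2) (m(a) = (a² + √(2*a)*a) + 7 = (a² + (√2*√a)*a) + 7 = (a² + √2*a^(3/2)) + 7 = 7 + a² + √2*a^(3/2))
1/((1/(-57 + 55) - 467)*(-385 + 293) + m(-29)) = 1/((1/(-57 + 55) - 467)*(-385 + 293) + (7 + (-29)² + √2*(-29)^(3/2))) = 1/((1/(-2) - 467)*(-92) + (7 + 841 + √2*(-29*I*√29))) = 1/((-½ - 467)*(-92) + (7 + 841 - 29*I*√58)) = 1/(-935/2*(-92) + (848 - 29*I*√58)) = 1/(43010 + (848 - 29*I*√58)) = 1/(43858 - 29*I*√58)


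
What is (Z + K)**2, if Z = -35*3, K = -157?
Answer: 68644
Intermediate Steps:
Z = -105
(Z + K)**2 = (-105 - 157)**2 = (-262)**2 = 68644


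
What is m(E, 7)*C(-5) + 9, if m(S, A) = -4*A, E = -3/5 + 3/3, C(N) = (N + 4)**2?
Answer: -19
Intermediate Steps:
C(N) = (4 + N)**2
E = 2/5 (E = -3*1/5 + 3*(1/3) = -3/5 + 1 = 2/5 ≈ 0.40000)
m(E, 7)*C(-5) + 9 = (-4*7)*(4 - 5)**2 + 9 = -28*(-1)**2 + 9 = -28*1 + 9 = -28 + 9 = -19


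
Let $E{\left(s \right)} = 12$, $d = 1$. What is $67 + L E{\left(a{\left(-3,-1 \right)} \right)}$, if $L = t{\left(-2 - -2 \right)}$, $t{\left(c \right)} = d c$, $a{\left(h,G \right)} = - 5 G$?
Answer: $67$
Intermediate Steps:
$t{\left(c \right)} = c$ ($t{\left(c \right)} = 1 c = c$)
$L = 0$ ($L = -2 - -2 = -2 + 2 = 0$)
$67 + L E{\left(a{\left(-3,-1 \right)} \right)} = 67 + 0 \cdot 12 = 67 + 0 = 67$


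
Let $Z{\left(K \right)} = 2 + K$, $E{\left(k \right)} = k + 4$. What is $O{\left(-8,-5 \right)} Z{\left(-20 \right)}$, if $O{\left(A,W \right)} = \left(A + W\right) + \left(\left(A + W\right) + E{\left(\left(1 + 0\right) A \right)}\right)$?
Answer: $540$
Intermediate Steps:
$E{\left(k \right)} = 4 + k$
$O{\left(A,W \right)} = 4 + 2 W + 3 A$ ($O{\left(A,W \right)} = \left(A + W\right) + \left(\left(A + W\right) + \left(4 + \left(1 + 0\right) A\right)\right) = \left(A + W\right) + \left(\left(A + W\right) + \left(4 + 1 A\right)\right) = \left(A + W\right) + \left(\left(A + W\right) + \left(4 + A\right)\right) = \left(A + W\right) + \left(4 + W + 2 A\right) = 4 + 2 W + 3 A$)
$O{\left(-8,-5 \right)} Z{\left(-20 \right)} = \left(4 + 2 \left(-5\right) + 3 \left(-8\right)\right) \left(2 - 20\right) = \left(4 - 10 - 24\right) \left(-18\right) = \left(-30\right) \left(-18\right) = 540$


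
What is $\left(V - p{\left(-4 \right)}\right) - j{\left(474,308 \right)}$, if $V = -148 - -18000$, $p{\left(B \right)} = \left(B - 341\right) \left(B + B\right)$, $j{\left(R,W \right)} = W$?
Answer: $14784$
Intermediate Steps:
$p{\left(B \right)} = 2 B \left(-341 + B\right)$ ($p{\left(B \right)} = \left(-341 + B\right) 2 B = 2 B \left(-341 + B\right)$)
$V = 17852$ ($V = -148 + 18000 = 17852$)
$\left(V - p{\left(-4 \right)}\right) - j{\left(474,308 \right)} = \left(17852 - 2 \left(-4\right) \left(-341 - 4\right)\right) - 308 = \left(17852 - 2 \left(-4\right) \left(-345\right)\right) - 308 = \left(17852 - 2760\right) - 308 = 15092 - 308 = 14784$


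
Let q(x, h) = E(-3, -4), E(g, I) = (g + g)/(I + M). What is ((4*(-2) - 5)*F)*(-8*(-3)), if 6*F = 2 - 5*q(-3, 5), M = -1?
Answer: 208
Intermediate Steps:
E(g, I) = 2*g/(-1 + I) (E(g, I) = (g + g)/(I - 1) = (2*g)/(-1 + I) = 2*g/(-1 + I))
q(x, h) = 6/5 (q(x, h) = 2*(-3)/(-1 - 4) = 2*(-3)/(-5) = 2*(-3)*(-1/5) = 6/5)
F = -2/3 (F = (2 - 5*6/5)/6 = (2 - 6)/6 = (1/6)*(-4) = -2/3 ≈ -0.66667)
((4*(-2) - 5)*F)*(-8*(-3)) = ((4*(-2) - 5)*(-2/3))*(-8*(-3)) = ((-8 - 5)*(-2/3))*24 = -13*(-2/3)*24 = (26/3)*24 = 208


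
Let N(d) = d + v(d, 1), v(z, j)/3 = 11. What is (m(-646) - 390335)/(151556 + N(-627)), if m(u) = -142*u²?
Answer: -59649207/150962 ≈ -395.13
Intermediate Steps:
v(z, j) = 33 (v(z, j) = 3*11 = 33)
N(d) = 33 + d (N(d) = d + 33 = 33 + d)
(m(-646) - 390335)/(151556 + N(-627)) = (-142*(-646)² - 390335)/(151556 + (33 - 627)) = (-142*417316 - 390335)/(151556 - 594) = (-59258872 - 390335)/150962 = -59649207*1/150962 = -59649207/150962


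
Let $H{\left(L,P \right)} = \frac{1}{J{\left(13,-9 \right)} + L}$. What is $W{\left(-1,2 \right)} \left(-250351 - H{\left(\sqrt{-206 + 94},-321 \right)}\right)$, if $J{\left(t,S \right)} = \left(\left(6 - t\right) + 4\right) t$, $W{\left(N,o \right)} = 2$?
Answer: $- \frac{817646288}{1633} + \frac{8 i \sqrt{7}}{1633} \approx -5.007 \cdot 10^{5} + 0.012961 i$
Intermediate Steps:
$J{\left(t,S \right)} = t \left(10 - t\right)$ ($J{\left(t,S \right)} = \left(10 - t\right) t = t \left(10 - t\right)$)
$H{\left(L,P \right)} = \frac{1}{-39 + L}$ ($H{\left(L,P \right)} = \frac{1}{13 \left(10 - 13\right) + L} = \frac{1}{13 \left(-3\right) + L} = \frac{1}{-39 + L}$)
$W{\left(-1,2 \right)} \left(-250351 - H{\left(\sqrt{-206 + 94},-321 \right)}\right) = 2 \left(-250351 - \frac{1}{-39 + \sqrt{-206 + 94}}\right) = 2 \left(-250351 - \frac{1}{-39 + \sqrt{-112}}\right) = 2 \left(-250351 - \frac{1}{-39 + 4 i \sqrt{7}}\right) = -500702 - \frac{2}{-39 + 4 i \sqrt{7}}$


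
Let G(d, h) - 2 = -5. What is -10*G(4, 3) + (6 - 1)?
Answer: 35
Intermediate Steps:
G(d, h) = -3 (G(d, h) = 2 - 5 = -3)
-10*G(4, 3) + (6 - 1) = -10*(-3) + (6 - 1) = 30 + 5 = 35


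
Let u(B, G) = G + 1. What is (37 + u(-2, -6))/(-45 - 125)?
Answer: -16/85 ≈ -0.18824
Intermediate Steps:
u(B, G) = 1 + G
(37 + u(-2, -6))/(-45 - 125) = (37 + (1 - 6))/(-45 - 125) = (37 - 5)/(-170) = 32*(-1/170) = -16/85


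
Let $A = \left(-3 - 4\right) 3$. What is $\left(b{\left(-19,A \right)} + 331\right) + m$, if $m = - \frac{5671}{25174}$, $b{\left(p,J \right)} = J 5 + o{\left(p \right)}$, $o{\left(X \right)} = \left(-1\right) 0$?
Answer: $\frac{5683653}{25174} \approx 225.77$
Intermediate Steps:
$o{\left(X \right)} = 0$
$A = -21$ ($A = \left(-7\right) 3 = -21$)
$b{\left(p,J \right)} = 5 J$ ($b{\left(p,J \right)} = J 5 + 0 = 5 J + 0 = 5 J$)
$m = - \frac{5671}{25174}$ ($m = \left(-5671\right) \frac{1}{25174} = - \frac{5671}{25174} \approx -0.22527$)
$\left(b{\left(-19,A \right)} + 331\right) + m = \left(5 \left(-21\right) + 331\right) - \frac{5671}{25174} = \left(-105 + 331\right) - \frac{5671}{25174} = 226 - \frac{5671}{25174} = \frac{5683653}{25174}$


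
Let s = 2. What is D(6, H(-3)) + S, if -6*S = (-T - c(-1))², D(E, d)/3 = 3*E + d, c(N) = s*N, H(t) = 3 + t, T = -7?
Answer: 81/2 ≈ 40.500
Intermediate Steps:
c(N) = 2*N
D(E, d) = 3*d + 9*E (D(E, d) = 3*(3*E + d) = 3*(d + 3*E) = 3*d + 9*E)
S = -27/2 (S = -(-1*(-7) - 2*(-1))²/6 = -(7 - 1*(-2))²/6 = -(7 + 2)²/6 = -⅙*9² = -⅙*81 = -27/2 ≈ -13.500)
D(6, H(-3)) + S = (3*(3 - 3) + 9*6) - 27/2 = (3*0 + 54) - 27/2 = (0 + 54) - 27/2 = 54 - 27/2 = 81/2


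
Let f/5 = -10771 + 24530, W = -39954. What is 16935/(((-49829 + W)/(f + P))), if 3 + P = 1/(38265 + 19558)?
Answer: -67363362500895/5191522409 ≈ -12976.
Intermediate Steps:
P = -173468/57823 (P = -3 + 1/(38265 + 19558) = -3 + 1/57823 = -173468/57823 ≈ -3.0000)
f = 68795 (f = 5*(-10771 + 24530) = 5*13759 = 68795)
16935/(((-49829 + W)/(f + P))) = 16935/(((-49829 - 39954)/(68795 - 173468/57823))) = 16935/((-89783/3977759817/57823)) = 16935/((-89783*57823/3977759817)) = 16935/(-5191522409/3977759817) = 16935*(-3977759817/5191522409) = -67363362500895/5191522409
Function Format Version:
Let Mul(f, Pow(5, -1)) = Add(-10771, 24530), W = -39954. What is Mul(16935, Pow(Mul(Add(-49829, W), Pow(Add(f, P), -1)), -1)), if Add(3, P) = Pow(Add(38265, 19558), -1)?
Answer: Rational(-67363362500895, 5191522409) ≈ -12976.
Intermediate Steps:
P = Rational(-173468, 57823) (P = Add(-3, Pow(Add(38265, 19558), -1)) = Add(-3, Pow(57823, -1)) = Add(-3, Rational(1, 57823)) = Rational(-173468, 57823) ≈ -3.0000)
f = 68795 (f = Mul(5, Add(-10771, 24530)) = Mul(5, 13759) = 68795)
Mul(16935, Pow(Mul(Add(-49829, W), Pow(Add(f, P), -1)), -1)) = Mul(16935, Pow(Mul(Add(-49829, -39954), Pow(Add(68795, Rational(-173468, 57823)), -1)), -1)) = Mul(16935, Pow(Mul(-89783, Pow(Rational(3977759817, 57823), -1)), -1)) = Mul(16935, Pow(Mul(-89783, Rational(57823, 3977759817)), -1)) = Mul(16935, Pow(Rational(-5191522409, 3977759817), -1)) = Mul(16935, Rational(-3977759817, 5191522409)) = Rational(-67363362500895, 5191522409)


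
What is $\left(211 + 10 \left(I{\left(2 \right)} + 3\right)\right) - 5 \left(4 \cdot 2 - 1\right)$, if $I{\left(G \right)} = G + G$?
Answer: $246$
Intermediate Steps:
$I{\left(G \right)} = 2 G$
$\left(211 + 10 \left(I{\left(2 \right)} + 3\right)\right) - 5 \left(4 \cdot 2 - 1\right) = \left(211 + 10 \left(2 \cdot 2 + 3\right)\right) - 5 \left(4 \cdot 2 - 1\right) = \left(211 + 10 \left(4 + 3\right)\right) - 5 \left(8 - 1\right) = \left(211 + 10 \cdot 7\right) - 35 = \left(211 + 70\right) - 35 = 281 - 35 = 246$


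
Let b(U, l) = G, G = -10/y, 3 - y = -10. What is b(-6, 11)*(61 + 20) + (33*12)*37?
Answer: 189666/13 ≈ 14590.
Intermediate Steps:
y = 13 (y = 3 - 1*(-10) = 3 + 10 = 13)
G = -10/13 ≈ -0.76923
b(U, l) = -10/13
b(-6, 11)*(61 + 20) + (33*12)*37 = -10*(61 + 20)/13 + (33*12)*37 = -10/13*81 + 396*37 = -810/13 + 14652 = 189666/13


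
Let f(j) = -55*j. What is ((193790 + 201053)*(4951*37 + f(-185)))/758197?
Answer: 76347632166/758197 ≈ 1.0070e+5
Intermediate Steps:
((193790 + 201053)*(4951*37 + f(-185)))/758197 = ((193790 + 201053)*(4951*37 - 55*(-185)))/758197 = (394843*(183187 + 10175))*(1/758197) = (394843*193362)*(1/758197) = 76347632166*(1/758197) = 76347632166/758197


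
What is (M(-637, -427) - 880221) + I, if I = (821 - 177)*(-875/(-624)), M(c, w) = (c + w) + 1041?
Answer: -137177189/156 ≈ -8.7934e+5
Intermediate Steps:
M(c, w) = 1041 + c + w
I = 140875/156 (I = 644*(-875*(-1/624)) = 644*(875/624) = 140875/156 ≈ 903.04)
(M(-637, -427) - 880221) + I = ((1041 - 637 - 427) - 880221) + 140875/156 = (-23 - 880221) + 140875/156 = -880244 + 140875/156 = -137177189/156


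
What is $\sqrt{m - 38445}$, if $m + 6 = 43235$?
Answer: $4 \sqrt{299} \approx 69.167$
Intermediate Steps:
$m = 43229$ ($m = -6 + 43235 = 43229$)
$\sqrt{m - 38445} = \sqrt{43229 - 38445} = \sqrt{4784} = 4 \sqrt{299}$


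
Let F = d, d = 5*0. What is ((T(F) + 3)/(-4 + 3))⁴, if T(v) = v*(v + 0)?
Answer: 81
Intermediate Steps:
d = 0
F = 0
T(v) = v² (T(v) = v*v = v²)
((T(F) + 3)/(-4 + 3))⁴ = ((0² + 3)/(-4 + 3))⁴ = ((0 + 3)/(-1))⁴ = (3*(-1))⁴ = (-3)⁴ = 81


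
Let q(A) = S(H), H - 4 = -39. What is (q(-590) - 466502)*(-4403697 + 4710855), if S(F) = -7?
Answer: -143291971422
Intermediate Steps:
H = -35 (H = 4 - 39 = -35)
q(A) = -7
(q(-590) - 466502)*(-4403697 + 4710855) = (-7 - 466502)*(-4403697 + 4710855) = -466509*307158 = -143291971422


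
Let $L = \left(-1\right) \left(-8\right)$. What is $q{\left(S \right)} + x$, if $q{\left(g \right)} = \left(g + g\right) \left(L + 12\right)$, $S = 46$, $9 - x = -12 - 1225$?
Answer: $3086$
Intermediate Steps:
$L = 8$
$x = 1246$ ($x = 9 - \left(-12 - 1225\right) = 9 - -1237 = 9 + 1237 = 1246$)
$q{\left(g \right)} = 40 g$ ($q{\left(g \right)} = \left(g + g\right) \left(8 + 12\right) = 2 g 20 = 40 g$)
$q{\left(S \right)} + x = 40 \cdot 46 + 1246 = 1840 + 1246 = 3086$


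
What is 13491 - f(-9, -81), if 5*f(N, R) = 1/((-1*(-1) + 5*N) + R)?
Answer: 8431876/625 ≈ 13491.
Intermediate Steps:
f(N, R) = 1/(5*(1 + R + 5*N)) (f(N, R) = 1/(5*((-1*(-1) + 5*N) + R)) = 1/(5*((1 + 5*N) + R)) = 1/(5*(1 + R + 5*N)))
13491 - f(-9, -81) = 13491 - 1/(5*(1 - 81 + 5*(-9))) = 13491 - 1/(5*(1 - 81 - 45)) = 13491 - 1/(5*(-125)) = 13491 - (-1)/(5*125) = 13491 - 1*(-1/625) = 13491 + 1/625 = 8431876/625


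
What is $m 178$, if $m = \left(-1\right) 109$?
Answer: $-19402$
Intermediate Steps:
$m = -109$
$m 178 = \left(-109\right) 178 = -19402$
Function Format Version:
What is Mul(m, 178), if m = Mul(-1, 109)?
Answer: -19402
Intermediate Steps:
m = -109
Mul(m, 178) = Mul(-109, 178) = -19402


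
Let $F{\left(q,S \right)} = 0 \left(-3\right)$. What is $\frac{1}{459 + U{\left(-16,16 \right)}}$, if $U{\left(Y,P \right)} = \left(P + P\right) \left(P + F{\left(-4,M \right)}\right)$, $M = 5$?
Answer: $\frac{1}{971} \approx 0.0010299$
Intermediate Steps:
$F{\left(q,S \right)} = 0$
$U{\left(Y,P \right)} = 2 P^{2}$ ($U{\left(Y,P \right)} = \left(P + P\right) \left(P + 0\right) = 2 P P = 2 P^{2}$)
$\frac{1}{459 + U{\left(-16,16 \right)}} = \frac{1}{459 + 2 \cdot 16^{2}} = \frac{1}{459 + 2 \cdot 256} = \frac{1}{459 + 512} = \frac{1}{971}$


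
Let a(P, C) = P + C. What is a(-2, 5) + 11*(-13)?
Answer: -140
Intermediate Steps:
a(P, C) = C + P
a(-2, 5) + 11*(-13) = (5 - 2) + 11*(-13) = 3 - 143 = -140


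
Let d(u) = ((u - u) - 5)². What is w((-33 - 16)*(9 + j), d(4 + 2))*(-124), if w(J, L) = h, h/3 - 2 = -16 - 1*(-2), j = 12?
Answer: 4464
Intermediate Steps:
d(u) = 25 (d(u) = (0 - 5)² = (-5)² = 25)
h = -36 (h = 6 + 3*(-16 - 1*(-2)) = 6 + 3*(-16 + 2) = 6 + 3*(-14) = 6 - 42 = -36)
w(J, L) = -36
w((-33 - 16)*(9 + j), d(4 + 2))*(-124) = -36*(-124) = 4464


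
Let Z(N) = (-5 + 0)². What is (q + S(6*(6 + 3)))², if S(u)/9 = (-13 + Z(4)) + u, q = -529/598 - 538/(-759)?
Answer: 137323875049729/389430756 ≈ 3.5263e+5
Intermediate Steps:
Z(N) = 25 (Z(N) = (-5)² = 25)
q = -3469/19734 (q = -529*1/598 - 538*(-1/759) = -23/26 + 538/759 = -3469/19734 ≈ -0.17579)
S(u) = 108 + 9*u (S(u) = 9*((-13 + 25) + u) = 9*(12 + u) = 108 + 9*u)
(q + S(6*(6 + 3)))² = (-3469/19734 + (108 + 9*(6*(6 + 3))))² = (-3469/19734 + (108 + 9*(6*9)))² = (-3469/19734 + (108 + 9*54))² = (-3469/19734 + (108 + 486))² = (-3469/19734 + 594)² = (11718527/19734)² = 137323875049729/389430756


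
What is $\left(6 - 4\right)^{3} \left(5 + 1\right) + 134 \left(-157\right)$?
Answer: $-20990$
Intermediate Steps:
$\left(6 - 4\right)^{3} \left(5 + 1\right) + 134 \left(-157\right) = 2^{3} \cdot 6 - 21038 = 8 \cdot 6 - 21038 = 48 - 21038 = -20990$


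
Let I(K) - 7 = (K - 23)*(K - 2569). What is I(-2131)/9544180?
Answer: 10123807/9544180 ≈ 1.0607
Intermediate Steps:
I(K) = 7 + (-2569 + K)*(-23 + K) (I(K) = 7 + (K - 23)*(K - 2569) = 7 + (-23 + K)*(-2569 + K) = 7 + (-2569 + K)*(-23 + K))
I(-2131)/9544180 = (59094 + (-2131)² - 2592*(-2131))/9544180 = (59094 + 4541161 + 5523552)*(1/9544180) = 10123807*(1/9544180) = 10123807/9544180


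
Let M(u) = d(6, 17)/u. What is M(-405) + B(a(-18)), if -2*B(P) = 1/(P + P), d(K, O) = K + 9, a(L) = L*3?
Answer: -7/216 ≈ -0.032407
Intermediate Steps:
a(L) = 3*L
d(K, O) = 9 + K
B(P) = -1/(4*P) (B(P) = -1/(2*(P + P)) = -1/(2*P)/2 = -1/(4*P))
M(u) = 15/u (M(u) = (9 + 6)/u = 15/u)
M(-405) + B(a(-18)) = 15/(-405) - 1/(4*(3*(-18))) = 15*(-1/405) - 1/4/(-54) = -1/27 - 1/4*(-1/54) = -1/27 + 1/216 = -7/216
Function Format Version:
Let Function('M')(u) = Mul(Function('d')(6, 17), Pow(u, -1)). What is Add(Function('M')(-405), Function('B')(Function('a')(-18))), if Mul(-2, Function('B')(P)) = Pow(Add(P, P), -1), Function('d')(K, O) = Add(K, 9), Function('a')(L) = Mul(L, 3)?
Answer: Rational(-7, 216) ≈ -0.032407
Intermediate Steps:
Function('a')(L) = Mul(3, L)
Function('d')(K, O) = Add(9, K)
Function('B')(P) = Mul(Rational(-1, 4), Pow(P, -1)) (Function('B')(P) = Mul(Rational(-1, 2), Pow(Add(P, P), -1)) = Mul(Rational(-1, 2), Pow(Mul(2, P), -1)) = Mul(Rational(-1, 2), Mul(Rational(1, 2), Pow(P, -1))) = Mul(Rational(-1, 4), Pow(P, -1)))
Function('M')(u) = Mul(15, Pow(u, -1)) (Function('M')(u) = Mul(Add(9, 6), Pow(u, -1)) = Mul(15, Pow(u, -1)))
Add(Function('M')(-405), Function('B')(Function('a')(-18))) = Add(Mul(15, Pow(-405, -1)), Mul(Rational(-1, 4), Pow(Mul(3, -18), -1))) = Add(Mul(15, Rational(-1, 405)), Mul(Rational(-1, 4), Pow(-54, -1))) = Add(Rational(-1, 27), Mul(Rational(-1, 4), Rational(-1, 54))) = Add(Rational(-1, 27), Rational(1, 216)) = Rational(-7, 216)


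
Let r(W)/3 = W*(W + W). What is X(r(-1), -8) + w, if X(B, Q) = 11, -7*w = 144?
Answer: -67/7 ≈ -9.5714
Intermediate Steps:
r(W) = 6*W**2 (r(W) = 3*(W*(W + W)) = 3*(W*(2*W)) = 3*(2*W**2) = 6*W**2)
w = -144/7 (w = -1/7*144 = -144/7 ≈ -20.571)
X(r(-1), -8) + w = 11 - 144/7 = -67/7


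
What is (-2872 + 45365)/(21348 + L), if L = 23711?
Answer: 42493/45059 ≈ 0.94305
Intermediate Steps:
(-2872 + 45365)/(21348 + L) = (-2872 + 45365)/(21348 + 23711) = 42493/45059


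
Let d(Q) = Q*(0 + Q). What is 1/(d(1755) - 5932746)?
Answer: -1/2852721 ≈ -3.5054e-7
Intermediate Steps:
d(Q) = Q² (d(Q) = Q*Q = Q²)
1/(d(1755) - 5932746) = 1/(1755² - 5932746) = 1/(3080025 - 5932746) = 1/(-2852721) = -1/2852721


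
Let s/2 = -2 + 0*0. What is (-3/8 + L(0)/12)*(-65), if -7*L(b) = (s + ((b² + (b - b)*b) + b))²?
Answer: 6175/168 ≈ 36.756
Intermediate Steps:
s = -4 (s = 2*(-2 + 0*0) = 2*(-2 + 0) = 2*(-2) = -4)
L(b) = -(-4 + b + b²)²/7 (L(b) = -(-4 + ((b² + (b - b)*b) + b))²/7 = -(-4 + ((b² + 0*b) + b))²/7 = -(-4 + ((b² + 0) + b))²/7 = -(-4 + (b² + b))²/7 = -(-4 + (b + b²))²/7 = -(-4 + b + b²)²/7)
(-3/8 + L(0)/12)*(-65) = (-3/8 - (-4 + 0 + 0²)²/7/12)*(-65) = (-3*⅛ - (-4 + 0 + 0)²/7*(1/12))*(-65) = (-3/8 - ⅐*(-4)²*(1/12))*(-65) = (-3/8 - ⅐*16*(1/12))*(-65) = (-3/8 - 16/7*1/12)*(-65) = (-3/8 - 4/21)*(-65) = -95/168*(-65) = 6175/168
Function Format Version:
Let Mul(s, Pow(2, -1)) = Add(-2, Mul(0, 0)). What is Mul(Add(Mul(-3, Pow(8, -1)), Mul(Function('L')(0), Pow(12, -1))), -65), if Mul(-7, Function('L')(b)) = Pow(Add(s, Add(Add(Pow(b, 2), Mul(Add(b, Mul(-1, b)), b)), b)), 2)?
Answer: Rational(6175, 168) ≈ 36.756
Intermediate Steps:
s = -4 (s = Mul(2, Add(-2, Mul(0, 0))) = Mul(2, Add(-2, 0)) = Mul(2, -2) = -4)
Function('L')(b) = Mul(Rational(-1, 7), Pow(Add(-4, b, Pow(b, 2)), 2)) (Function('L')(b) = Mul(Rational(-1, 7), Pow(Add(-4, Add(Add(Pow(b, 2), Mul(Add(b, Mul(-1, b)), b)), b)), 2)) = Mul(Rational(-1, 7), Pow(Add(-4, Add(Add(Pow(b, 2), Mul(0, b)), b)), 2)) = Mul(Rational(-1, 7), Pow(Add(-4, Add(Add(Pow(b, 2), 0), b)), 2)) = Mul(Rational(-1, 7), Pow(Add(-4, Add(Pow(b, 2), b)), 2)) = Mul(Rational(-1, 7), Pow(Add(-4, Add(b, Pow(b, 2))), 2)) = Mul(Rational(-1, 7), Pow(Add(-4, b, Pow(b, 2)), 2)))
Mul(Add(Mul(-3, Pow(8, -1)), Mul(Function('L')(0), Pow(12, -1))), -65) = Mul(Add(Mul(-3, Pow(8, -1)), Mul(Mul(Rational(-1, 7), Pow(Add(-4, 0, Pow(0, 2)), 2)), Pow(12, -1))), -65) = Mul(Add(Mul(-3, Rational(1, 8)), Mul(Mul(Rational(-1, 7), Pow(Add(-4, 0, 0), 2)), Rational(1, 12))), -65) = Mul(Add(Rational(-3, 8), Mul(Mul(Rational(-1, 7), Pow(-4, 2)), Rational(1, 12))), -65) = Mul(Add(Rational(-3, 8), Mul(Mul(Rational(-1, 7), 16), Rational(1, 12))), -65) = Mul(Add(Rational(-3, 8), Mul(Rational(-16, 7), Rational(1, 12))), -65) = Mul(Add(Rational(-3, 8), Rational(-4, 21)), -65) = Mul(Rational(-95, 168), -65) = Rational(6175, 168)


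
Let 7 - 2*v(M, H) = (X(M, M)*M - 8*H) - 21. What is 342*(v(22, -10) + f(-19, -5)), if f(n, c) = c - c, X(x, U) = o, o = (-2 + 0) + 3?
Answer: -12654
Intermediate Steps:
o = 1 (o = -2 + 3 = 1)
X(x, U) = 1
f(n, c) = 0
v(M, H) = 14 + 4*H - M/2 (v(M, H) = 7/2 - ((1*M - 8*H) - 21)/2 = 7/2 - ((M - 8*H) - 21)/2 = 7/2 - (-21 + M - 8*H)/2 = 7/2 + (21/2 + 4*H - M/2) = 14 + 4*H - M/2)
342*(v(22, -10) + f(-19, -5)) = 342*((14 + 4*(-10) - ½*22) + 0) = 342*((14 - 40 - 11) + 0) = 342*(-37 + 0) = 342*(-37) = -12654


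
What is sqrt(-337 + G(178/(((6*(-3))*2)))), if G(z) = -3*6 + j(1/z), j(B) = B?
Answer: I*sqrt(2813557)/89 ≈ 18.847*I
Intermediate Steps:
G(z) = -18 + 1/z (G(z) = -3*6 + 1/z = -18 + 1/z)
sqrt(-337 + G(178/(((6*(-3))*2)))) = sqrt(-337 + (-18 + 1/(178/(((6*(-3))*2))))) = sqrt(-337 + (-18 + 1/(178/((-18*2))))) = sqrt(-337 + (-18 + 1/(178/(-36)))) = sqrt(-337 + (-18 + 1/(178*(-1/36)))) = sqrt(-337 + (-18 + 1/(-89/18))) = sqrt(-337 + (-18 - 18/89)) = sqrt(-337 - 1620/89) = sqrt(-31613/89) = I*sqrt(2813557)/89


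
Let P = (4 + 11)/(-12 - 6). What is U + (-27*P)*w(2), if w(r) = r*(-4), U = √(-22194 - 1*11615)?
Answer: -180 + I*√33809 ≈ -180.0 + 183.87*I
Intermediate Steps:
U = I*√33809 (U = √(-22194 - 11615) = √(-33809) = I*√33809 ≈ 183.87*I)
w(r) = -4*r
P = -⅚ (P = 15/(-18) = 15*(-1/18) = -⅚ ≈ -0.83333)
U + (-27*P)*w(2) = I*√33809 + (-27*(-⅚))*(-4*2) = I*√33809 + (45/2)*(-8) = I*√33809 - 180 = -180 + I*√33809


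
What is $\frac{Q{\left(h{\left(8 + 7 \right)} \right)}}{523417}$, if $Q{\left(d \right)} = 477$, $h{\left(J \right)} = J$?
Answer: $\frac{477}{523417} \approx 0.00091132$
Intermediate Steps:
$\frac{Q{\left(h{\left(8 + 7 \right)} \right)}}{523417} = \frac{477}{523417}$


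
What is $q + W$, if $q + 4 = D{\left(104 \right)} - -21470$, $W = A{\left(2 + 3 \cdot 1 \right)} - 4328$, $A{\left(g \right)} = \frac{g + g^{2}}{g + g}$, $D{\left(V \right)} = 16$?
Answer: $17157$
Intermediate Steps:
$A{\left(g \right)} = \frac{g + g^{2}}{2 g}$
$W = -4325$ ($W = \left(\frac{1}{2} + \frac{2 + 3 \cdot 1}{2}\right) - 4328 = \left(\frac{1}{2} + \frac{2 + 3}{2}\right) - 4328 = \left(\frac{1}{2} + \frac{1}{2} \cdot 5\right) - 4328 = \left(\frac{1}{2} + \frac{5}{2}\right) - 4328 = 3 - 4328 = -4325$)
$q = 21482$ ($q = -4 + \left(16 - -21470\right) = -4 + \left(16 + 21470\right) = -4 + 21486 = 21482$)
$q + W = 21482 - 4325 = 17157$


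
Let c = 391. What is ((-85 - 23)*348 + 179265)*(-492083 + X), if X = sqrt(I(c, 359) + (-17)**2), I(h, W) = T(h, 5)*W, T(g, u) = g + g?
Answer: -69718811523 + 141681*sqrt(281027) ≈ -6.9644e+10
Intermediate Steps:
T(g, u) = 2*g
I(h, W) = 2*W*h (I(h, W) = (2*h)*W = 2*W*h)
X = sqrt(281027) (X = sqrt(2*359*391 + (-17)**2) = sqrt(280738 + 289) = sqrt(281027) ≈ 530.12)
((-85 - 23)*348 + 179265)*(-492083 + X) = ((-85 - 23)*348 + 179265)*(-492083 + sqrt(281027)) = (-108*348 + 179265)*(-492083 + sqrt(281027)) = (-37584 + 179265)*(-492083 + sqrt(281027)) = 141681*(-492083 + sqrt(281027)) = -69718811523 + 141681*sqrt(281027)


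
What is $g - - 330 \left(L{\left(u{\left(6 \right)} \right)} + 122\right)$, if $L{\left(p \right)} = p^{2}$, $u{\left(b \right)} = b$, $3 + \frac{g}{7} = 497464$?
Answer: $3534367$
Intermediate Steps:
$g = 3482227$ ($g = -21 + 7 \cdot 497464 = -21 + 3482248 = 3482227$)
$g - - 330 \left(L{\left(u{\left(6 \right)} \right)} + 122\right) = 3482227 - - 330 \left(6^{2} + 122\right) = 3482227 - - 330 \left(36 + 122\right) = 3482227 - \left(-330\right) 158 = 3482227 - -52140 = 3482227 + 52140 = 3534367$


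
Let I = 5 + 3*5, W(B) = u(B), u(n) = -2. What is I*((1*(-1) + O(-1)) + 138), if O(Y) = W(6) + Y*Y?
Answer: 2720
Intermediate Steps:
W(B) = -2
O(Y) = -2 + Y² (O(Y) = -2 + Y*Y = -2 + Y²)
I = 20 (I = 5 + 15 = 20)
I*((1*(-1) + O(-1)) + 138) = 20*((1*(-1) + (-2 + (-1)²)) + 138) = 20*((-1 + (-2 + 1)) + 138) = 20*((-1 - 1) + 138) = 20*(-2 + 138) = 20*136 = 2720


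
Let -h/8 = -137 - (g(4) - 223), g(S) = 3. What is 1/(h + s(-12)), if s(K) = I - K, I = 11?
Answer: -1/641 ≈ -0.0015601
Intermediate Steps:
s(K) = 11 - K
h = -664 (h = -8*(-137 - (3 - 223)) = -8*(-137 - 1*(-220)) = -8*(-137 + 220) = -8*83 = -664)
1/(h + s(-12)) = 1/(-664 + (11 - 1*(-12))) = 1/(-664 + (11 + 12)) = 1/(-664 + 23) = 1/(-641) = -1/641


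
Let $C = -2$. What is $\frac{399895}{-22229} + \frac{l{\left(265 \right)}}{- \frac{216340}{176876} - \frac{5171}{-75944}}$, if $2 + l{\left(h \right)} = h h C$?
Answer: $\frac{10483009599043914943}{86221284829139} \approx 1.2158 \cdot 10^{5}$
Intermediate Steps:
$l{\left(h \right)} = -2 - 2 h^{2}$ ($l{\left(h \right)} = -2 + h h \left(-2\right) = -2 + h^{2} \left(-2\right) = -2 - 2 h^{2}$)
$\frac{399895}{-22229} + \frac{l{\left(265 \right)}}{- \frac{216340}{176876} - \frac{5171}{-75944}} = \frac{399895}{-22229} + \frac{-2 - 2 \cdot 265^{2}}{- \frac{216340}{176876} - \frac{5171}{-75944}} = 399895 \left(- \frac{1}{22229}\right) + \frac{-2 - 140450}{\left(-216340\right) \frac{1}{176876} - - \frac{5171}{75944}} = - \frac{399895}{22229} + \frac{-2 - 140450}{- \frac{54085}{44219} + \frac{5171}{75944}} = - \frac{399895}{22229} - \frac{140452}{- \frac{3878774791}{3358167736}} = - \frac{399895}{22229} - - \frac{471661374856672}{3878774791} = - \frac{399895}{22229} + \frac{471661374856672}{3878774791} = \frac{10483009599043914943}{86221284829139}$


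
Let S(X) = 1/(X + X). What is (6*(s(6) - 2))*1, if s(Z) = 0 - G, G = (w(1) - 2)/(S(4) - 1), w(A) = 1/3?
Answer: -164/7 ≈ -23.429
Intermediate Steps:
w(A) = ⅓
S(X) = 1/(2*X)
G = 40/21 (G = (⅓ - 2)/((½)/4 - 1) = -5/(3*((½)*(¼) - 1)) = -5/(3*(⅛ - 1)) = -5/(3*(-7/8)) = -5/3*(-8/7) = 40/21 ≈ 1.9048)
s(Z) = -40/21 (s(Z) = 0 - 1*40/21 = 0 - 40/21 = -40/21)
(6*(s(6) - 2))*1 = (6*(-40/21 - 2))*1 = (6*(-82/21))*1 = -164/7*1 = -164/7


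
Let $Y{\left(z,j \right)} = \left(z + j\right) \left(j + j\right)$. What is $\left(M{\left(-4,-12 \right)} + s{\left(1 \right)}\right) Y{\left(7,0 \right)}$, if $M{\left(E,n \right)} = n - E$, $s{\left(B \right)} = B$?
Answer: $0$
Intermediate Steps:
$Y{\left(z,j \right)} = 2 j \left(j + z\right)$ ($Y{\left(z,j \right)} = \left(j + z\right) 2 j = 2 j \left(j + z\right)$)
$\left(M{\left(-4,-12 \right)} + s{\left(1 \right)}\right) Y{\left(7,0 \right)} = \left(\left(-12 - -4\right) + 1\right) 2 \cdot 0 \left(0 + 7\right) = \left(\left(-12 + 4\right) + 1\right) 2 \cdot 0 \cdot 7 = \left(-8 + 1\right) 0 = \left(-7\right) 0 = 0$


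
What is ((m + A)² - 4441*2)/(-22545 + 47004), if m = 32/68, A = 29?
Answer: -2315897/7068651 ≈ -0.32763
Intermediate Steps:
m = 8/17 (m = 32*(1/68) = 8/17 ≈ 0.47059)
((m + A)² - 4441*2)/(-22545 + 47004) = ((8/17 + 29)² - 4441*2)/(-22545 + 47004) = ((501/17)² - 8882)/24459 = (251001/289 - 8882)*(1/24459) = -2315897/289*1/24459 = -2315897/7068651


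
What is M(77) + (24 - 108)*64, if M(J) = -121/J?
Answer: -37643/7 ≈ -5377.6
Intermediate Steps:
M(77) + (24 - 108)*64 = -121/77 + (24 - 108)*64 = -121*1/77 - 84*64 = -11/7 - 5376 = -37643/7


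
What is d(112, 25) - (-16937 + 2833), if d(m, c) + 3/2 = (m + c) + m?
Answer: 28703/2 ≈ 14352.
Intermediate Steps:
d(m, c) = -3/2 + c + 2*m (d(m, c) = -3/2 + ((m + c) + m) = -3/2 + ((c + m) + m) = -3/2 + (c + 2*m) = -3/2 + c + 2*m)
d(112, 25) - (-16937 + 2833) = (-3/2 + 25 + 2*112) - (-16937 + 2833) = (-3/2 + 25 + 224) - 1*(-14104) = 495/2 + 14104 = 28703/2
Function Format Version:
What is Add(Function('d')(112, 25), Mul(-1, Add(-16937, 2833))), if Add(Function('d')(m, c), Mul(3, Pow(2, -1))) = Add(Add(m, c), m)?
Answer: Rational(28703, 2) ≈ 14352.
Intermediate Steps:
Function('d')(m, c) = Add(Rational(-3, 2), c, Mul(2, m)) (Function('d')(m, c) = Add(Rational(-3, 2), Add(Add(m, c), m)) = Add(Rational(-3, 2), Add(Add(c, m), m)) = Add(Rational(-3, 2), Add(c, Mul(2, m))) = Add(Rational(-3, 2), c, Mul(2, m)))
Add(Function('d')(112, 25), Mul(-1, Add(-16937, 2833))) = Add(Add(Rational(-3, 2), 25, Mul(2, 112)), Mul(-1, Add(-16937, 2833))) = Add(Add(Rational(-3, 2), 25, 224), Mul(-1, -14104)) = Add(Rational(495, 2), 14104) = Rational(28703, 2)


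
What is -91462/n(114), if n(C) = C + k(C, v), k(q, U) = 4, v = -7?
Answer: -45731/59 ≈ -775.10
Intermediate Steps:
n(C) = 4 + C (n(C) = C + 4 = 4 + C)
-91462/n(114) = -91462/(4 + 114) = -91462/118 = -91462*1/118 = -45731/59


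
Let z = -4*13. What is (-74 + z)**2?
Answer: 15876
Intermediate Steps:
z = -52
(-74 + z)**2 = (-74 - 52)**2 = (-126)**2 = 15876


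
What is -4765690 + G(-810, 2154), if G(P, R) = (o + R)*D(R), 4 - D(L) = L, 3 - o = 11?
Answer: -9379590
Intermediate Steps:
o = -8 (o = 3 - 1*11 = 3 - 11 = -8)
D(L) = 4 - L
G(P, R) = (-8 + R)*(4 - R)
-4765690 + G(-810, 2154) = -4765690 - (-8 + 2154)*(-4 + 2154) = -4765690 - 1*2146*2150 = -4765690 - 4613900 = -9379590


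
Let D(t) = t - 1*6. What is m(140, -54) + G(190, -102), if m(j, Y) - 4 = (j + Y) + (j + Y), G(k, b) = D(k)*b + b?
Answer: -18694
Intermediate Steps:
D(t) = -6 + t (D(t) = t - 6 = -6 + t)
G(k, b) = b + b*(-6 + k) (G(k, b) = (-6 + k)*b + b = b*(-6 + k) + b = b + b*(-6 + k))
m(j, Y) = 4 + 2*Y + 2*j (m(j, Y) = 4 + ((j + Y) + (j + Y)) = 4 + ((Y + j) + (Y + j)) = 4 + (2*Y + 2*j) = 4 + 2*Y + 2*j)
m(140, -54) + G(190, -102) = (4 + 2*(-54) + 2*140) - 102*(-5 + 190) = (4 - 108 + 280) - 102*185 = 176 - 18870 = -18694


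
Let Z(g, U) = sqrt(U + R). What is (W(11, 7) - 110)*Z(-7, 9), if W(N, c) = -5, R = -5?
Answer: -230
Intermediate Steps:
Z(g, U) = sqrt(-5 + U) (Z(g, U) = sqrt(U - 5) = sqrt(-5 + U))
(W(11, 7) - 110)*Z(-7, 9) = (-5 - 110)*sqrt(-5 + 9) = -115*sqrt(4) = -115*2 = -230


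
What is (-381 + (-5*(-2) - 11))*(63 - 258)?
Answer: 74490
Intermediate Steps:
(-381 + (-5*(-2) - 11))*(63 - 258) = (-381 + (10 - 11))*(-195) = (-381 - 1)*(-195) = -382*(-195) = 74490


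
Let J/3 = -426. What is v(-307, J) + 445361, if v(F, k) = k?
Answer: 444083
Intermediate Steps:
J = -1278 (J = 3*(-426) = -1278)
v(-307, J) + 445361 = -1278 + 445361 = 444083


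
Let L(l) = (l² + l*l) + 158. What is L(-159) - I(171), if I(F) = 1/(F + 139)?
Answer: 15723199/310 ≈ 50720.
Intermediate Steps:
I(F) = 1/(139 + F)
L(l) = 158 + 2*l² (L(l) = (l² + l²) + 158 = 2*l² + 158 = 158 + 2*l²)
L(-159) - I(171) = (158 + 2*(-159)²) - 1/(139 + 171) = (158 + 2*25281) - 1/310 = (158 + 50562) - 1*1/310 = 50720 - 1/310 = 15723199/310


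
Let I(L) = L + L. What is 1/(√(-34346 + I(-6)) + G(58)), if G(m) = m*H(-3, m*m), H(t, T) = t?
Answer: -87/32317 - I*√34358/64634 ≈ -0.0026921 - 0.0028678*I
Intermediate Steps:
I(L) = 2*L
G(m) = -3*m (G(m) = m*(-3) = -3*m)
1/(√(-34346 + I(-6)) + G(58)) = 1/(√(-34346 + 2*(-6)) - 3*58) = 1/(√(-34346 - 12) - 174) = 1/(√(-34358) - 174) = 1/(I*√34358 - 174) = 1/(-174 + I*√34358)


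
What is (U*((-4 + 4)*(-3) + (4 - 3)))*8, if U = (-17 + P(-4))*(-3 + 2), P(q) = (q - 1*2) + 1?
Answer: 176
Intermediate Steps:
P(q) = -1 + q (P(q) = (q - 2) + 1 = (-2 + q) + 1 = -1 + q)
U = 22 (U = (-17 + (-1 - 4))*(-3 + 2) = (-17 - 5)*(-1) = -22*(-1) = 22)
(U*((-4 + 4)*(-3) + (4 - 3)))*8 = (22*((-4 + 4)*(-3) + (4 - 3)))*8 = (22*(0*(-3) + 1))*8 = (22*(0 + 1))*8 = (22*1)*8 = 22*8 = 176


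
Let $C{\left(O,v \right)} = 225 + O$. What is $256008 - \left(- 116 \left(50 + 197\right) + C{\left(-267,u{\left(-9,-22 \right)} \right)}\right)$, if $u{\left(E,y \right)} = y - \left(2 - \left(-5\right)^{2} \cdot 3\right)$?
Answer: $284702$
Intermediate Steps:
$u{\left(E,y \right)} = 73 + y$ ($u{\left(E,y \right)} = y + \left(-2 + 25 \cdot 3\right) = y + \left(-2 + 75\right) = y + 73 = 73 + y$)
$256008 - \left(- 116 \left(50 + 197\right) + C{\left(-267,u{\left(-9,-22 \right)} \right)}\right) = 256008 - \left(-42 - 116 \left(50 + 197\right)\right) = 256008 + \left(116 \cdot 247 - -42\right) = 256008 + \left(28652 + 42\right) = 256008 + 28694 = 284702$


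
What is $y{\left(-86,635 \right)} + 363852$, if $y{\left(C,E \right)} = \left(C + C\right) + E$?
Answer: $364315$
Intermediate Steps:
$y{\left(C,E \right)} = E + 2 C$ ($y{\left(C,E \right)} = 2 C + E = E + 2 C$)
$y{\left(-86,635 \right)} + 363852 = \left(635 + 2 \left(-86\right)\right) + 363852 = \left(635 - 172\right) + 363852 = 463 + 363852 = 364315$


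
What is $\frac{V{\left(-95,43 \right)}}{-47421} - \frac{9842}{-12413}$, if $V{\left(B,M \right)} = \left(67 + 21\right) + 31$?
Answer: $\frac{465240335}{588636873} \approx 0.79037$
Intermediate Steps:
$V{\left(B,M \right)} = 119$ ($V{\left(B,M \right)} = 88 + 31 = 119$)
$\frac{V{\left(-95,43 \right)}}{-47421} - \frac{9842}{-12413} = \frac{119}{-47421} - \frac{9842}{-12413} = 119 \left(- \frac{1}{47421}\right) - - \frac{9842}{12413} = - \frac{119}{47421} + \frac{9842}{12413} = \frac{465240335}{588636873}$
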